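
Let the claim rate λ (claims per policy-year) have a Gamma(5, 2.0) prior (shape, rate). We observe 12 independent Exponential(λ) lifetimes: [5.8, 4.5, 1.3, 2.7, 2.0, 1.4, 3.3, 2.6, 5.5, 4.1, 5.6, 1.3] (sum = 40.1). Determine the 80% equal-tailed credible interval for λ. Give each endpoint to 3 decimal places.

Posterior: Gamma(5+12, 2.0+40.1) = Gamma(17, 42.1) (shape, rate).
Equal-tailed 80% interval: Gamma(17, 42.1) quantiles at 0.1 and 0.9.
Posterior mean ≈ 0.404, SD ≈ 0.098; a Normal approximation gives roughly [0.278, 0.529].
Exact: lower = 0.284; upper = 0.533.

[0.284, 0.533]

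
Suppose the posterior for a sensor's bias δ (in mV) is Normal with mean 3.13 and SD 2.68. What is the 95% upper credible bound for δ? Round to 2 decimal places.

Need U with P(δ ≤ U) = 0.95: U = 3.13 + z_{0.05}·2.68.
z = 1.645; U = 3.13 + 1.645 × 2.68 = 7.54.

7.54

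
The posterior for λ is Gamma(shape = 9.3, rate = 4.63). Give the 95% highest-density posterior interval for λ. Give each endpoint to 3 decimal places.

[0.825, 3.321]

The posterior is unimodal and skewed, so the HPD interval has equal density at both endpoints and is the shortest 95% interval.
Solving f(0.825) = f(3.321) with F(3.321) − F(0.825) = 0.95 gives [0.825, 3.321].
For comparison, the equal-tailed interval is [0.933, 3.491]; the HPD is narrower and shifted toward the mode.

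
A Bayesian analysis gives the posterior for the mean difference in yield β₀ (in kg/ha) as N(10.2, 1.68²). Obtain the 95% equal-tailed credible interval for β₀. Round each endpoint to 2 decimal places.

[6.91, 13.49]

The posterior is symmetric, so the 95% equal-tailed interval is β₀ = 10.2 ± z·1.68 with z = 1.960.
Half-width: 1.960 × 1.68 = 3.29.
10.2 − 3.29 = 6.91; 10.2 + 3.29 = 13.49.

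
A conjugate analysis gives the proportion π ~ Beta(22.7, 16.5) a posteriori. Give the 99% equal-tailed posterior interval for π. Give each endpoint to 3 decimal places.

Posterior: Beta(22.7, 16.5).
Equal-tailed 99% interval: the 0.005 and 0.995 quantiles of Beta(22.7, 16.5).
Posterior mean ≈ 0.579, SD ≈ 0.078; a Normal approximation gives roughly [0.379, 0.780].
Exact: F⁻¹(0.005) = 0.376; F⁻¹(0.995) = 0.768.

[0.376, 0.768]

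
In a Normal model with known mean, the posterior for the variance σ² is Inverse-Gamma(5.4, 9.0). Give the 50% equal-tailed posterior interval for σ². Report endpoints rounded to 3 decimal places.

[1.336, 2.428]

Inverse-Gamma(5.4, 9.0) quantiles: F⁻¹(0.25) and F⁻¹(0.75).
Equivalently, 1/σ² ~ Gamma(5.4, rate = 9.0); invert its 0.75 and 0.25 quantiles.
Posterior mean ≈ 2.045, SD ≈ 1.109; a Normal approximation gives roughly [1.297, 2.794].
Exact: lower = 1.336; upper = 2.428.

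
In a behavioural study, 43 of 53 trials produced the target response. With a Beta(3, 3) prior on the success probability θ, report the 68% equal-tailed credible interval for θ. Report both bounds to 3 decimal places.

[0.726, 0.833]

Posterior: Beta(3+43, 3+10) = Beta(46, 13).
Equal-tailed 68% interval: the 0.16 and 0.84 quantiles of Beta(46, 13).
Posterior mean ≈ 0.780, SD ≈ 0.054; a Normal approximation gives roughly [0.726, 0.833].
Exact: F⁻¹(0.16) = 0.726; F⁻¹(0.84) = 0.833.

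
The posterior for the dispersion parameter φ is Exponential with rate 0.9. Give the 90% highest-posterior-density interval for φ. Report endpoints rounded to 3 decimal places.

The exponential density is strictly decreasing on [0, ∞), so the HPD interval is anchored at 0: [0, q] with P(φ ≤ q) = 0.90.
q = −ln(1 − 0.90) / 0.9 = 2.3026 / 0.9 = 2.558.

[0.000, 2.558]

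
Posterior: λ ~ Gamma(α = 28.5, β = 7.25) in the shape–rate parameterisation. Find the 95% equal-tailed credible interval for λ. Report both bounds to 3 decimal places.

Posterior: Gamma(shape 28.5, rate 7.25).
Equal-tailed 95% interval: Gamma(28.5, 7.25) quantiles at 0.025 and 0.975.
Posterior mean ≈ 3.931, SD ≈ 0.736; a Normal approximation gives roughly [2.488, 5.374].
Exact: lower = 2.623; upper = 5.500.

[2.623, 5.500]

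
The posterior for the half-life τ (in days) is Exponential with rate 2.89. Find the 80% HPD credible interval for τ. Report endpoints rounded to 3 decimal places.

The exponential density is strictly decreasing on [0, ∞), so the HPD interval is anchored at 0: [0, q] with P(τ ≤ q) = 0.80.
q = −ln(1 − 0.80) / 2.89 = 1.6094 / 2.89 = 0.557.

[0.000, 0.557]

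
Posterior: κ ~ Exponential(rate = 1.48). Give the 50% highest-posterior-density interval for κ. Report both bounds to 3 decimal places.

The exponential density is strictly decreasing on [0, ∞), so the HPD interval is anchored at 0: [0, q] with P(κ ≤ q) = 0.50.
q = −ln(1 − 0.50) / 1.48 = 0.6931 / 1.48 = 0.468.

[0.000, 0.468]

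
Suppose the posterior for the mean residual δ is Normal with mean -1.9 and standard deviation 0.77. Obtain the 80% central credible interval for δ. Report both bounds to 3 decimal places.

The posterior is symmetric, so the 80% equal-tailed interval is δ = -1.9 ± z·0.77 with z = 1.282.
Half-width: 1.282 × 0.77 = 0.987.
-1.9 − 0.987 = -2.887; -1.9 + 0.987 = -0.913.

[-2.887, -0.913]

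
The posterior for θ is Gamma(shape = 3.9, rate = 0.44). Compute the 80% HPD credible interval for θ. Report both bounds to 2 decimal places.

[2.71, 13.08]

The posterior is unimodal and skewed, so the HPD interval has equal density at both endpoints and is the shortest 80% interval.
Solving f(2.71) = f(13.08) with F(13.08) − F(2.71) = 0.80 gives [2.71, 13.08].
For comparison, the equal-tailed interval is [3.81, 14.88]; the HPD is narrower and shifted toward the mode.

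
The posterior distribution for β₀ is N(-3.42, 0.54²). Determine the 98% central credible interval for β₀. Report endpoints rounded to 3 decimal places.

[-4.676, -2.164]

The posterior is symmetric, so the 98% equal-tailed interval is β₀ = -3.42 ± z·0.54 with z = 2.326.
Half-width: 2.326 × 0.54 = 1.256.
-3.42 − 1.256 = -4.676; -3.42 + 1.256 = -2.164.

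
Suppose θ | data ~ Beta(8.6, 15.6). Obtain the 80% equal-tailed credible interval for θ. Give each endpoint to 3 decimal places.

[0.235, 0.482]

Posterior: Beta(8.6, 15.6).
Equal-tailed 80% interval: the 0.1 and 0.9 quantiles of Beta(8.6, 15.6).
Posterior mean ≈ 0.355, SD ≈ 0.095; a Normal approximation gives roughly [0.233, 0.478].
Exact: F⁻¹(0.1) = 0.235; F⁻¹(0.9) = 0.482.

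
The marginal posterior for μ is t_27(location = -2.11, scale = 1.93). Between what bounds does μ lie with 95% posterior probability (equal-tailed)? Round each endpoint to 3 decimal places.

[-6.070, 1.850]

The t_27 distribution is symmetric; the 95% interval is -2.11 ± t·1.93 with t_{0.975,27} = 2.052.
Half-width: 2.052 × 1.93 = 3.960.
-2.11 − 3.960 = -6.070; -2.11 + 3.960 = 1.850.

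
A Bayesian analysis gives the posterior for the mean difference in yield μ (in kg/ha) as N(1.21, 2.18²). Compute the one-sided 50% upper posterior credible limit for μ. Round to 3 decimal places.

Need U with P(μ ≤ U) = 0.50: U = 1.21 + z_{0.5}·2.18.
z = 0.000; U = 1.21 + 0.000 × 2.18 = 1.210.

1.210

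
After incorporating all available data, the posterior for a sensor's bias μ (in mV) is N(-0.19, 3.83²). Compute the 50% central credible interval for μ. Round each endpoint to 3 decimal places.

[-2.773, 2.393]

The posterior is symmetric, so the 50% equal-tailed interval is μ = -0.19 ± z·3.83 with z = 0.674.
Half-width: 0.674 × 3.83 = 2.583.
-0.19 − 2.583 = -2.773; -0.19 + 2.583 = 2.393.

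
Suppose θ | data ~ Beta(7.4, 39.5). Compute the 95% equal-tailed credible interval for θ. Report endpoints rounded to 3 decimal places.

[0.069, 0.274]

Posterior: Beta(7.4, 39.5).
Equal-tailed 95% interval: the 0.025 and 0.975 quantiles of Beta(7.4, 39.5).
Posterior mean ≈ 0.158, SD ≈ 0.053; a Normal approximation gives roughly [0.055, 0.261].
Exact: F⁻¹(0.025) = 0.069; F⁻¹(0.975) = 0.274.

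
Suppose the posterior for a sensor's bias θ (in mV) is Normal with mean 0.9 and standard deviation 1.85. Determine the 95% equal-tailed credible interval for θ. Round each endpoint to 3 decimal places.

The posterior is symmetric, so the 95% equal-tailed interval is θ = 0.9 ± z·1.85 with z = 1.960.
Half-width: 1.960 × 1.85 = 3.626.
0.9 − 3.626 = -2.726; 0.9 + 3.626 = 4.526.

[-2.726, 4.526]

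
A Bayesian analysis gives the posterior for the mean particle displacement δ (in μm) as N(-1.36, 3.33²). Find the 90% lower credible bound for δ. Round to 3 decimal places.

-5.628

Need L with P(δ ≥ L) = 0.90: L = -1.36 − z_{0.1}·3.33.
z = 1.282; L = -1.36 − 1.282 × 3.33 = -5.628.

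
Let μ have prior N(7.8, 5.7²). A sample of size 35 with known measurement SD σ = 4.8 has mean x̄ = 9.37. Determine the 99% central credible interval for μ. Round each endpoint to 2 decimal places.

Posterior precision = 1/5.7² + 35/4.8² = 0.0308 + 1.5191 = 1.5499, so posterior SD = 0.8033.
Posterior mean = (7.8/5.7² + 35·9.37/4.8²) / 1.5499 = 9.3388.
Interval: 9.3388 ± 2.576 × 0.8033 → [7.27, 11.41].

[7.27, 11.41]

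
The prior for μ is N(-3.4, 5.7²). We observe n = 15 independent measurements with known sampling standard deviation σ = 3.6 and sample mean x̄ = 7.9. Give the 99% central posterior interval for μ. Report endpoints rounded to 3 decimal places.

[5.244, 9.970]

Posterior precision = 1/5.7² + 15/3.6² = 0.0308 + 1.1574 = 1.1882, so posterior SD = 0.9174.
Posterior mean = (-3.4/5.7² + 15·7.9/3.6²) / 1.1882 = 7.6073.
Interval: 7.6073 ± 2.576 × 0.9174 → [5.244, 9.970].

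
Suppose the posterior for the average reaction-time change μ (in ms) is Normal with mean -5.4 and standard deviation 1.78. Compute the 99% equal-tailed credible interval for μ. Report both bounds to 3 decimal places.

The posterior is symmetric, so the 99% equal-tailed interval is μ = -5.4 ± z·1.78 with z = 2.576.
Half-width: 2.576 × 1.78 = 4.585.
-5.4 − 4.585 = -9.985; -5.4 + 4.585 = -0.815.

[-9.985, -0.815]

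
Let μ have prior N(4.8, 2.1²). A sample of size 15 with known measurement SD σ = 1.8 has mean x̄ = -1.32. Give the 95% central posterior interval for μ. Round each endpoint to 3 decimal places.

[-1.924, -0.145]

Posterior precision = 1/2.1² + 15/1.8² = 0.2268 + 4.6296 = 4.8564, so posterior SD = 0.4538.
Posterior mean = (4.8/2.1² + 15·-1.32/1.8²) / 4.8564 = -1.0342.
Interval: -1.0342 ± 1.960 × 0.4538 → [-1.924, -0.145].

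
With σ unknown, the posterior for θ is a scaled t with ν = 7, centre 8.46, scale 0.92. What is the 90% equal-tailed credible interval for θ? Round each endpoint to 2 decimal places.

[6.72, 10.20]

The t_7 distribution is symmetric; the 90% interval is 8.46 ± t·0.92 with t_{0.95,7} = 1.895.
Half-width: 1.895 × 0.92 = 1.74.
8.46 − 1.74 = 6.72; 8.46 + 1.74 = 10.20.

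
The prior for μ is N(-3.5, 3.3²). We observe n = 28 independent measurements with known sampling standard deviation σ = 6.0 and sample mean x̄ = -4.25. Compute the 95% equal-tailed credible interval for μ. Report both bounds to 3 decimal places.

Posterior precision = 1/3.3² + 28/6.0² = 0.0918 + 0.7778 = 0.8696, so posterior SD = 1.0724.
Posterior mean = (-3.5/3.3² + 28·-4.25/6.0²) / 0.8696 = -4.1708.
Interval: -4.1708 ± 1.960 × 1.0724 → [-6.273, -2.069].

[-6.273, -2.069]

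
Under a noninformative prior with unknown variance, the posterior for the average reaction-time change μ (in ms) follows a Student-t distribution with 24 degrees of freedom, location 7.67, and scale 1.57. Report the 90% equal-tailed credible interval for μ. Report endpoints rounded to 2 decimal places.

[4.98, 10.36]

The t_24 distribution is symmetric; the 90% interval is 7.67 ± t·1.57 with t_{0.95,24} = 1.711.
Half-width: 1.711 × 1.57 = 2.69.
7.67 − 2.69 = 4.98; 7.67 + 2.69 = 10.36.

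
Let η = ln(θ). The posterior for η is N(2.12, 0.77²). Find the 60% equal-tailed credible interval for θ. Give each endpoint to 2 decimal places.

On the log scale the 60% interval is 2.12 ± 0.842 × 0.77 = [1.4720, 2.7680].
Exponentiate: [e^1.4720, e^2.7680] = [4.36, 15.93].

[4.36, 15.93]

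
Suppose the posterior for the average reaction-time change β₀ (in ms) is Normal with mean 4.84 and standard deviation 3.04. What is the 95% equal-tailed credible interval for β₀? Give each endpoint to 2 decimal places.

[-1.12, 10.80]

The posterior is symmetric, so the 95% equal-tailed interval is β₀ = 4.84 ± z·3.04 with z = 1.960.
Half-width: 1.960 × 3.04 = 5.96.
4.84 − 5.96 = -1.12; 4.84 + 5.96 = 10.80.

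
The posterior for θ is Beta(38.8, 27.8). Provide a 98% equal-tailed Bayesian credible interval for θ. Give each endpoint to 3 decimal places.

Posterior: Beta(38.8, 27.8).
Equal-tailed 98% interval: the 0.01 and 0.99 quantiles of Beta(38.8, 27.8).
Posterior mean ≈ 0.583, SD ≈ 0.060; a Normal approximation gives roughly [0.443, 0.722].
Exact: F⁻¹(0.01) = 0.441; F⁻¹(0.99) = 0.717.

[0.441, 0.717]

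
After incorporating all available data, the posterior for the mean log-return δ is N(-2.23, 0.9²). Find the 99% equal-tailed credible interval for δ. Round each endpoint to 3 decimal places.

The posterior is symmetric, so the 99% equal-tailed interval is δ = -2.23 ± z·0.9 with z = 2.576.
Half-width: 2.576 × 0.9 = 2.318.
-2.23 − 2.318 = -4.548; -2.23 + 2.318 = 0.088.

[-4.548, 0.088]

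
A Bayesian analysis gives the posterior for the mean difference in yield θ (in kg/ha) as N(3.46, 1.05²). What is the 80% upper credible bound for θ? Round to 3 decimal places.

Need U with P(θ ≤ U) = 0.80: U = 3.46 + z_{0.2}·1.05.
z = 0.842; U = 3.46 + 0.842 × 1.05 = 4.344.

4.344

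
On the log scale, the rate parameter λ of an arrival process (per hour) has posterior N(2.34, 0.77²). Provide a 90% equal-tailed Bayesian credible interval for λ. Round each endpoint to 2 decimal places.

On the log scale the 90% interval is 2.34 ± 1.645 × 0.77 = [1.0735, 3.6065].
Exponentiate: [e^1.0735, e^3.6065] = [2.93, 36.84].

[2.93, 36.84]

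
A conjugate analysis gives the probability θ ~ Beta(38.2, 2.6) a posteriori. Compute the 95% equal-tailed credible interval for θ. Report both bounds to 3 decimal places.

Posterior: Beta(38.2, 2.6).
Equal-tailed 95% interval: the 0.025 and 0.975 quantiles of Beta(38.2, 2.6).
Posterior mean ≈ 0.936, SD ≈ 0.038; a Normal approximation gives roughly [0.862, 1.010].
Exact: F⁻¹(0.025) = 0.845; F⁻¹(0.975) = 0.988.

[0.845, 0.988]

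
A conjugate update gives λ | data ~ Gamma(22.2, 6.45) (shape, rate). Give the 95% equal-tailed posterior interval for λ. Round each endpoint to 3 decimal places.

Posterior: Gamma(shape 22.2, rate 6.45).
Equal-tailed 95% interval: Gamma(22.2, 6.45) quantiles at 0.025 and 0.975.
Posterior mean ≈ 3.442, SD ≈ 0.730; a Normal approximation gives roughly [2.010, 4.874].
Exact: lower = 2.162; upper = 5.014.

[2.162, 5.014]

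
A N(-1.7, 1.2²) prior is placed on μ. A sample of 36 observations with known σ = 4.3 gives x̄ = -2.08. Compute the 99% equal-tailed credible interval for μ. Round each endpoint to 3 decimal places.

[-3.565, -0.395]

Posterior precision = 1/1.2² + 36/4.3² = 0.6944 + 1.9470 = 2.6414, so posterior SD = 0.6153.
Posterior mean = (-1.7/1.2² + 36·-2.08/4.3²) / 2.6414 = -1.9801.
Interval: -1.9801 ± 2.576 × 0.6153 → [-3.565, -0.395].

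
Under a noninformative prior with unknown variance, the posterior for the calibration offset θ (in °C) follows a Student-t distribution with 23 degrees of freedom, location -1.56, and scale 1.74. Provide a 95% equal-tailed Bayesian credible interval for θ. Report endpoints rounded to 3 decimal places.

[-5.159, 2.039]

The t_23 distribution is symmetric; the 95% interval is -1.56 ± t·1.74 with t_{0.975,23} = 2.069.
Half-width: 2.069 × 1.74 = 3.599.
-1.56 − 3.599 = -5.159; -1.56 + 3.599 = 2.039.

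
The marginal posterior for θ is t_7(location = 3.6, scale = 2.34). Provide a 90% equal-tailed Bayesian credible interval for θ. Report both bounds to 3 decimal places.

The t_7 distribution is symmetric; the 90% interval is 3.6 ± t·2.34 with t_{0.95,7} = 1.895.
Half-width: 1.895 × 2.34 = 4.433.
3.6 − 4.433 = -0.833; 3.6 + 4.433 = 8.033.

[-0.833, 8.033]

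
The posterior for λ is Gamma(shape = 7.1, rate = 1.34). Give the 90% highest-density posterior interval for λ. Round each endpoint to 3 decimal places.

[2.128, 8.352]

The posterior is unimodal and skewed, so the HPD interval has equal density at both endpoints and is the shortest 90% interval.
Solving f(2.128) = f(8.352) with F(8.352) − F(2.128) = 0.90 gives [2.128, 8.352].
For comparison, the equal-tailed interval is [2.503, 8.936]; the HPD is narrower and shifted toward the mode.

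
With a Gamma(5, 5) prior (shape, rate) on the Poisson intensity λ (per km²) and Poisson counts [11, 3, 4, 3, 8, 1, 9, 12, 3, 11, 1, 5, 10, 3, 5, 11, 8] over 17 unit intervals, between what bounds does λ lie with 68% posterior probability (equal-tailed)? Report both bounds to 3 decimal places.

Posterior: Gamma(5+108, 5+17) = Gamma(113, 22) (shape, rate).
Equal-tailed 68% interval: Gamma(113, 22) quantiles at 0.16 and 0.84.
Posterior mean ≈ 5.136, SD ≈ 0.483; a Normal approximation gives roughly [4.656, 5.617].
Exact: lower = 4.656; upper = 5.616.

[4.656, 5.616]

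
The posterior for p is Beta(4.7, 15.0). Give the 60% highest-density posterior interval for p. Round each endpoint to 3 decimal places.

[0.138, 0.295]

The posterior is unimodal and skewed, so the HPD interval has equal density at both endpoints and is the shortest 60% interval.
Solving f(0.138) = f(0.295) with F(0.295) − F(0.138) = 0.60 gives [0.138, 0.295].
For comparison, the equal-tailed interval is [0.156, 0.316]; the HPD is narrower and shifted toward the mode.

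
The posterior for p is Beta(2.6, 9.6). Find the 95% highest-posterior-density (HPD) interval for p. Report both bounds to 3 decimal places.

The posterior is unimodal and skewed, so the HPD interval has equal density at both endpoints and is the shortest 95% interval.
Solving f(0.023) = f(0.432) with F(0.432) − F(0.023) = 0.95 gives [0.023, 0.432].
For comparison, the equal-tailed interval is [0.043, 0.471]; the HPD is narrower and shifted toward the mode.

[0.023, 0.432]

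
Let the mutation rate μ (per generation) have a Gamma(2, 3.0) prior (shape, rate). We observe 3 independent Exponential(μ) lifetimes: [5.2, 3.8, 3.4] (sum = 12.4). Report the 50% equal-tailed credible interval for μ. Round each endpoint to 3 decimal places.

Posterior: Gamma(2+3, 3.0+12.4) = Gamma(5, 15.4) (shape, rate).
Equal-tailed 50% interval: Gamma(5, 15.4) quantiles at 0.25 and 0.75.
Posterior mean ≈ 0.325, SD ≈ 0.145; a Normal approximation gives roughly [0.227, 0.423].
Exact: lower = 0.219; upper = 0.407.

[0.219, 0.407]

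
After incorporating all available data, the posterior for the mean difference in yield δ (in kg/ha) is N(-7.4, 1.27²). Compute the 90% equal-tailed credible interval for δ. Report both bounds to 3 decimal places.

The posterior is symmetric, so the 90% equal-tailed interval is δ = -7.4 ± z·1.27 with z = 1.645.
Half-width: 1.645 × 1.27 = 2.089.
-7.4 − 2.089 = -9.489; -7.4 + 2.089 = -5.311.

[-9.489, -5.311]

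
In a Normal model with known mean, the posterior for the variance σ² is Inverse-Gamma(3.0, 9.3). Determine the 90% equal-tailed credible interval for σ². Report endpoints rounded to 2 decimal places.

Inverse-Gamma(3.0, 9.3) quantiles: F⁻¹(0.05) and F⁻¹(0.95).
Equivalently, 1/σ² ~ Gamma(3.0, rate = 9.3); invert its 0.95 and 0.05 quantiles.
Posterior mean ≈ 4.65, SD ≈ 4.65; a Normal approximation gives roughly [-3.00, 12.30].
Exact: lower = 1.48; upper = 11.37.

[1.48, 11.37]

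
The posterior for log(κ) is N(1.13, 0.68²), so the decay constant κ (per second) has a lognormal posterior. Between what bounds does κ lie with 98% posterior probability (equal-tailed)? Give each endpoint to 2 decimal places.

[0.64, 15.06]

On the log scale the 98% interval is 1.13 ± 2.326 × 0.68 = [-0.4519, 2.7119].
Exponentiate: [e^-0.4519, e^2.7119] = [0.64, 15.06].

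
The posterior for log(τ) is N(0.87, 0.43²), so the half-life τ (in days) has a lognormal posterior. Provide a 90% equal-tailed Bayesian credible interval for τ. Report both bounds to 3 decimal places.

[1.177, 4.842]

On the log scale the 90% interval is 0.87 ± 1.645 × 0.43 = [0.1627, 1.5773].
Exponentiate: [e^0.1627, e^1.5773] = [1.177, 4.842].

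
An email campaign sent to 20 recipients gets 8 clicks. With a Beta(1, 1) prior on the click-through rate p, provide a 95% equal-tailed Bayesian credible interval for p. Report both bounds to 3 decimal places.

Posterior: Beta(1+8, 1+12) = Beta(9, 13).
Equal-tailed 95% interval: the 0.025 and 0.975 quantiles of Beta(9, 13).
Posterior mean ≈ 0.409, SD ≈ 0.103; a Normal approximation gives roughly [0.208, 0.610].
Exact: F⁻¹(0.025) = 0.218; F⁻¹(0.975) = 0.616.

[0.218, 0.616]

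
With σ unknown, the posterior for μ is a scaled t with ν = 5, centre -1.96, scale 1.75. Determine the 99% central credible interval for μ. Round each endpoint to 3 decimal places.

The t_5 distribution is symmetric; the 99% interval is -1.96 ± t·1.75 with t_{0.995,5} = 4.032.
Half-width: 4.032 × 1.75 = 7.056.
-1.96 − 7.056 = -9.016; -1.96 + 7.056 = 5.096.

[-9.016, 5.096]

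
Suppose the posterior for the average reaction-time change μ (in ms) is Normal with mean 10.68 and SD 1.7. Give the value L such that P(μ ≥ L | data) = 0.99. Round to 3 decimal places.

Need L with P(μ ≥ L) = 0.99: L = 10.68 − z_{0.01}·1.7.
z = 2.326; L = 10.68 − 2.326 × 1.7 = 6.725.

6.725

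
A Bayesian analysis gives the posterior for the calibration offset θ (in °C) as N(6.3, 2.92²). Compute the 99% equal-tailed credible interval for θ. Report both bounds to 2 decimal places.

The posterior is symmetric, so the 99% equal-tailed interval is θ = 6.3 ± z·2.92 with z = 2.576.
Half-width: 2.576 × 2.92 = 7.52.
6.3 − 7.52 = -1.22; 6.3 + 7.52 = 13.82.

[-1.22, 13.82]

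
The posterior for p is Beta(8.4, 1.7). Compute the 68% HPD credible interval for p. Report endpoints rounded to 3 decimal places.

[0.784, 0.980]

The posterior is unimodal and skewed, so the HPD interval has equal density at both endpoints and is the shortest 68% interval.
Solving f(0.784) = f(0.980) with F(0.980) − F(0.784) = 0.68 gives [0.784, 0.980].
For comparison, the equal-tailed interval is [0.720, 0.941]; the HPD is narrower and shifted toward the mode.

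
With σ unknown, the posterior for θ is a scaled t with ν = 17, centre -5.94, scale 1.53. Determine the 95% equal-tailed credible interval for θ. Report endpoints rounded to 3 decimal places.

[-9.168, -2.712]

The t_17 distribution is symmetric; the 95% interval is -5.94 ± t·1.53 with t_{0.975,17} = 2.110.
Half-width: 2.110 × 1.53 = 3.228.
-5.94 − 3.228 = -9.168; -5.94 + 3.228 = -2.712.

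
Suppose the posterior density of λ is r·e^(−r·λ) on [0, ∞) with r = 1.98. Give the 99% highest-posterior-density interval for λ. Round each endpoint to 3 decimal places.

The exponential density is strictly decreasing on [0, ∞), so the HPD interval is anchored at 0: [0, q] with P(λ ≤ q) = 0.99.
q = −ln(1 − 0.99) / 1.98 = 4.6052 / 1.98 = 2.326.

[0.000, 2.326]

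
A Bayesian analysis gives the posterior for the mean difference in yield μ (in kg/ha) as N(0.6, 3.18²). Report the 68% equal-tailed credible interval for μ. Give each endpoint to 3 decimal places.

[-2.562, 3.762]

The posterior is symmetric, so the 68% equal-tailed interval is μ = 0.6 ± z·3.18 with z = 0.994.
Half-width: 0.994 × 3.18 = 3.162.
0.6 − 3.162 = -2.562; 0.6 + 3.162 = 3.762.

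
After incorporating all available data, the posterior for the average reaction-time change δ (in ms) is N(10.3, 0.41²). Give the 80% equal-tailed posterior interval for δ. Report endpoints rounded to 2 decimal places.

[9.77, 10.83]

The posterior is symmetric, so the 80% equal-tailed interval is δ = 10.3 ± z·0.41 with z = 1.282.
Half-width: 1.282 × 0.41 = 0.53.
10.3 − 0.53 = 9.77; 10.3 + 0.53 = 10.83.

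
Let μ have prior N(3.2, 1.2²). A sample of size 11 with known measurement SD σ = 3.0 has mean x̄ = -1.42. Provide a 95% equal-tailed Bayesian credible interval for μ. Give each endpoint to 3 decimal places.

[-1.162, 1.670]

Posterior precision = 1/1.2² + 11/3.0² = 0.6944 + 1.2222 = 1.9167, so posterior SD = 0.7223.
Posterior mean = (3.2/1.2² + 11·-1.42/3.0²) / 1.9167 = 0.2539.
Interval: 0.2539 ± 1.960 × 0.7223 → [-1.162, 1.670].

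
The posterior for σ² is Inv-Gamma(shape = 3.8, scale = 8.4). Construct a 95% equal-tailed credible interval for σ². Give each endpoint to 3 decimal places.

Inverse-Gamma(3.8, 8.4) quantiles: F⁻¹(0.025) and F⁻¹(0.975).
Equivalently, 1/σ² ~ Gamma(3.8, rate = 8.4); invert its 0.975 and 0.025 quantiles.
Posterior mean ≈ 3.000, SD ≈ 2.236; a Normal approximation gives roughly [-1.383, 7.383].
Exact: lower = 0.992; upper = 8.486.

[0.992, 8.486]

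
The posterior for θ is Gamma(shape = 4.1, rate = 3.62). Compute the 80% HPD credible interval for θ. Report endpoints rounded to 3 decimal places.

The posterior is unimodal and skewed, so the HPD interval has equal density at both endpoints and is the shortest 80% interval.
Solving f(0.365) = f(1.665) with F(1.665) − F(0.365) = 0.80 gives [0.365, 1.665].
For comparison, the equal-tailed interval is [0.501, 1.882]; the HPD is narrower and shifted toward the mode.

[0.365, 1.665]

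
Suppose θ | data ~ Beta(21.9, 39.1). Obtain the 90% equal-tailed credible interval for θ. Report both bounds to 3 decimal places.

Posterior: Beta(21.9, 39.1).
Equal-tailed 90% interval: the 0.05 and 0.95 quantiles of Beta(21.9, 39.1).
Posterior mean ≈ 0.359, SD ≈ 0.061; a Normal approximation gives roughly [0.259, 0.459].
Exact: F⁻¹(0.05) = 0.261; F⁻¹(0.95) = 0.462.

[0.261, 0.462]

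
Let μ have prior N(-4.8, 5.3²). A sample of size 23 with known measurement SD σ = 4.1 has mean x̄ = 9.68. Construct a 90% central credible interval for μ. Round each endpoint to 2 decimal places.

[7.92, 10.70]

Posterior precision = 1/5.3² + 23/4.1² = 0.0356 + 1.3682 = 1.4038, so posterior SD = 0.8440.
Posterior mean = (-4.8/5.3² + 23·9.68/4.1²) / 1.4038 = 9.3128.
Interval: 9.3128 ± 1.645 × 0.8440 → [7.92, 10.70].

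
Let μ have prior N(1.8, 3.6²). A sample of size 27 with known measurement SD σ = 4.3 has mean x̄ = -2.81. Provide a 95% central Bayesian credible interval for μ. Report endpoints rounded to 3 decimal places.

Posterior precision = 1/3.6² + 27/4.3² = 0.0772 + 1.4602 = 1.5374, so posterior SD = 0.8065.
Posterior mean = (1.8/3.6² + 27·-2.81/4.3²) / 1.5374 = -2.5786.
Interval: -2.5786 ± 1.960 × 0.8065 → [-4.159, -0.998].

[-4.159, -0.998]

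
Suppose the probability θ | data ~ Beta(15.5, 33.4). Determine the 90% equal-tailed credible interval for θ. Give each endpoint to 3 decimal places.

[0.213, 0.430]

Posterior: Beta(15.5, 33.4).
Equal-tailed 90% interval: the 0.05 and 0.95 quantiles of Beta(15.5, 33.4).
Posterior mean ≈ 0.317, SD ≈ 0.066; a Normal approximation gives roughly [0.209, 0.425].
Exact: F⁻¹(0.05) = 0.213; F⁻¹(0.95) = 0.430.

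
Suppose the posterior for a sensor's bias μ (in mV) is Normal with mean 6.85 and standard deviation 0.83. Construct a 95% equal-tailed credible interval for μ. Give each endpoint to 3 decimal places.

The posterior is symmetric, so the 95% equal-tailed interval is μ = 6.85 ± z·0.83 with z = 1.960.
Half-width: 1.960 × 0.83 = 1.627.
6.85 − 1.627 = 5.223; 6.85 + 1.627 = 8.477.

[5.223, 8.477]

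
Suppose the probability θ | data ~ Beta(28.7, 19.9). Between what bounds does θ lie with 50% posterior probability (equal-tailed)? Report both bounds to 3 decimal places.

[0.544, 0.639]

Posterior: Beta(28.7, 19.9).
Equal-tailed 50% interval: the 0.25 and 0.75 quantiles of Beta(28.7, 19.9).
Posterior mean ≈ 0.591, SD ≈ 0.070; a Normal approximation gives roughly [0.543, 0.638].
Exact: F⁻¹(0.25) = 0.544; F⁻¹(0.75) = 0.639.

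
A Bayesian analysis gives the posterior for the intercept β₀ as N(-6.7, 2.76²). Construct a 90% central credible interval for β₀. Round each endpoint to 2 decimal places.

[-11.24, -2.16]

The posterior is symmetric, so the 90% equal-tailed interval is β₀ = -6.7 ± z·2.76 with z = 1.645.
Half-width: 1.645 × 2.76 = 4.54.
-6.7 − 4.54 = -11.24; -6.7 + 4.54 = -2.16.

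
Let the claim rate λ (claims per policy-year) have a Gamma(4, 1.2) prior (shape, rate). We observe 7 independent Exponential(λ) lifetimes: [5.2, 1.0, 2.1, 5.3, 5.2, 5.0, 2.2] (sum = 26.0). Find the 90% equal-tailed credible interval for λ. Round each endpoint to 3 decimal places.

Posterior: Gamma(4+7, 1.2+26.0) = Gamma(11, 27.2) (shape, rate).
Equal-tailed 90% interval: Gamma(11, 27.2) quantiles at 0.05 and 0.95.
Posterior mean ≈ 0.404, SD ≈ 0.122; a Normal approximation gives roughly [0.204, 0.605].
Exact: lower = 0.227; upper = 0.624.

[0.227, 0.624]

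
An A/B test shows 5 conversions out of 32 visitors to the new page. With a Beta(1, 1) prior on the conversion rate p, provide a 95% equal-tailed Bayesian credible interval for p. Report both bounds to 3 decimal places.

Posterior: Beta(1+5, 1+27) = Beta(6, 28).
Equal-tailed 95% interval: the 0.025 and 0.975 quantiles of Beta(6, 28).
Posterior mean ≈ 0.176, SD ≈ 0.064; a Normal approximation gives roughly [0.050, 0.303].
Exact: F⁻¹(0.025) = 0.070; F⁻¹(0.975) = 0.319.

[0.070, 0.319]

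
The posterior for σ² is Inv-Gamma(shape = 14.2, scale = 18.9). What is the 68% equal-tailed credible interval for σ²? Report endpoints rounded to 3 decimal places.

Inverse-Gamma(14.2, 18.9) quantiles: F⁻¹(0.16) and F⁻¹(0.84).
Equivalently, 1/σ² ~ Gamma(14.2, rate = 18.9); invert its 0.84 and 0.16 quantiles.
Posterior mean ≈ 1.432, SD ≈ 0.410; a Normal approximation gives roughly [1.024, 1.839].
Exact: lower = 1.056; upper = 1.801.

[1.056, 1.801]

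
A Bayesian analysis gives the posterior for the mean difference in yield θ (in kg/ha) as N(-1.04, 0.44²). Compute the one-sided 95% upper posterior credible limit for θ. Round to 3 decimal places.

-0.316

Need U with P(θ ≤ U) = 0.95: U = -1.04 + z_{0.05}·0.44.
z = 1.645; U = -1.04 + 1.645 × 0.44 = -0.316.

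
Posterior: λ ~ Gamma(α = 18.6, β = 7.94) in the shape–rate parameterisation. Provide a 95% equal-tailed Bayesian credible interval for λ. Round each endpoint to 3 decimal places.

Posterior: Gamma(shape 18.6, rate 7.94).
Equal-tailed 95% interval: Gamma(18.6, 7.94) quantiles at 0.025 and 0.975.
Posterior mean ≈ 2.343, SD ≈ 0.543; a Normal approximation gives roughly [1.278, 3.407].
Exact: lower = 1.402; upper = 3.521.

[1.402, 3.521]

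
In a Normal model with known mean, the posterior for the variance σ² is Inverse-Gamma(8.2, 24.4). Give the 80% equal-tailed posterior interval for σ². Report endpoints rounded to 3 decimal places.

[2.030, 5.072]

Inverse-Gamma(8.2, 24.4) quantiles: F⁻¹(0.1) and F⁻¹(0.9).
Equivalently, 1/σ² ~ Gamma(8.2, rate = 24.4); invert its 0.9 and 0.1 quantiles.
Posterior mean ≈ 3.389, SD ≈ 1.361; a Normal approximation gives roughly [1.645, 5.133].
Exact: lower = 2.030; upper = 5.072.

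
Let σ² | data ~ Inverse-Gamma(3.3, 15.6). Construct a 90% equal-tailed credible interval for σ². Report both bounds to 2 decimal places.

[2.31, 16.00]

Inverse-Gamma(3.3, 15.6) quantiles: F⁻¹(0.05) and F⁻¹(0.95).
Equivalently, 1/σ² ~ Gamma(3.3, rate = 15.6); invert its 0.95 and 0.05 quantiles.
Posterior mean ≈ 6.78, SD ≈ 5.95; a Normal approximation gives roughly [-3.00, 16.57].
Exact: lower = 2.31; upper = 16.00.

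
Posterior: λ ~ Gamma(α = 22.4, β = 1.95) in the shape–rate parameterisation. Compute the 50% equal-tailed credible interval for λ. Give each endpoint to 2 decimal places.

Posterior: Gamma(shape 22.4, rate 1.95).
Equal-tailed 50% interval: Gamma(22.4, 1.95) quantiles at 0.25 and 0.75.
Posterior mean ≈ 11.49, SD ≈ 2.43; a Normal approximation gives roughly [9.85, 13.12].
Exact: lower = 9.77; upper = 13.02.

[9.77, 13.02]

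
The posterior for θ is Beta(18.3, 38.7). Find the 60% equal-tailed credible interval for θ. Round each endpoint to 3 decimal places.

Posterior: Beta(18.3, 38.7).
Equal-tailed 60% interval: the 0.2 and 0.8 quantiles of Beta(18.3, 38.7).
Posterior mean ≈ 0.321, SD ≈ 0.061; a Normal approximation gives roughly [0.269, 0.373].
Exact: F⁻¹(0.2) = 0.268; F⁻¹(0.8) = 0.372.

[0.268, 0.372]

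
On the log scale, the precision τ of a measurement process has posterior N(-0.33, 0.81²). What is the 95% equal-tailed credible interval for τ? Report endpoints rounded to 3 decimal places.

[0.147, 3.517]

On the log scale the 95% interval is -0.33 ± 1.960 × 0.81 = [-1.9176, 1.2576].
Exponentiate: [e^-1.9176, e^1.2576] = [0.147, 3.517].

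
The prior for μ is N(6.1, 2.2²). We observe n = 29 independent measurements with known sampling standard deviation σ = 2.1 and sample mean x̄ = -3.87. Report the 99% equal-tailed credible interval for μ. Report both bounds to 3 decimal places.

[-4.555, -2.577]

Posterior precision = 1/2.2² + 29/2.1² = 0.2066 + 6.5760 = 6.7826, so posterior SD = 0.3840.
Posterior mean = (6.1/2.2² + 29·-3.87/2.1²) / 6.7826 = -3.5663.
Interval: -3.5663 ± 2.576 × 0.3840 → [-4.555, -2.577].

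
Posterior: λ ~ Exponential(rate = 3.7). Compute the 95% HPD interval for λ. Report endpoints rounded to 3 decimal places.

[0.000, 0.810]

The exponential density is strictly decreasing on [0, ∞), so the HPD interval is anchored at 0: [0, q] with P(λ ≤ q) = 0.95.
q = −ln(1 − 0.95) / 3.7 = 2.9957 / 3.7 = 0.810.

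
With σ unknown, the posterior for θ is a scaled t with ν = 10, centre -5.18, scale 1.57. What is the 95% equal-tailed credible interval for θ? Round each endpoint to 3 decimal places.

[-8.678, -1.682]

The t_10 distribution is symmetric; the 95% interval is -5.18 ± t·1.57 with t_{0.975,10} = 2.228.
Half-width: 2.228 × 1.57 = 3.498.
-5.18 − 3.498 = -8.678; -5.18 + 3.498 = -1.682.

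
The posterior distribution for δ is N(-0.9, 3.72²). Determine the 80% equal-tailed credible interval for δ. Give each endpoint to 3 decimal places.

The posterior is symmetric, so the 80% equal-tailed interval is δ = -0.9 ± z·3.72 with z = 1.282.
Half-width: 1.282 × 3.72 = 4.767.
-0.9 − 4.767 = -5.667; -0.9 + 4.767 = 3.867.

[-5.667, 3.867]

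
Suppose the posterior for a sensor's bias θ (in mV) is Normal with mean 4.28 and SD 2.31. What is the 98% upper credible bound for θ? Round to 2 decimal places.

Need U with P(θ ≤ U) = 0.98: U = 4.28 + z_{0.02}·2.31.
z = 2.054; U = 4.28 + 2.054 × 2.31 = 9.02.

9.02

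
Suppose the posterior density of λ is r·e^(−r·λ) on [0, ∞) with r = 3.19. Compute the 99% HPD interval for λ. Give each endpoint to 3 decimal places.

[0.000, 1.444]

The exponential density is strictly decreasing on [0, ∞), so the HPD interval is anchored at 0: [0, q] with P(λ ≤ q) = 0.99.
q = −ln(1 − 0.99) / 3.19 = 4.6052 / 3.19 = 1.444.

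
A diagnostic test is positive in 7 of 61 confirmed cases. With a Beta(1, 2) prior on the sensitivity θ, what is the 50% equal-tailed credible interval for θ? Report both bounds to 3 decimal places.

[0.095, 0.150]

Posterior: Beta(1+7, 2+54) = Beta(8, 56).
Equal-tailed 50% interval: the 0.25 and 0.75 quantiles of Beta(8, 56).
Posterior mean ≈ 0.125, SD ≈ 0.041; a Normal approximation gives roughly [0.097, 0.153].
Exact: F⁻¹(0.25) = 0.095; F⁻¹(0.75) = 0.150.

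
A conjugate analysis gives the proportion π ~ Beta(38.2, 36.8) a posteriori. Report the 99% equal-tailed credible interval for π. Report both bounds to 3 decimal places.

[0.363, 0.655]

Posterior: Beta(38.2, 36.8).
Equal-tailed 99% interval: the 0.005 and 0.995 quantiles of Beta(38.2, 36.8).
Posterior mean ≈ 0.509, SD ≈ 0.057; a Normal approximation gives roughly [0.362, 0.657].
Exact: F⁻¹(0.005) = 0.363; F⁻¹(0.995) = 0.655.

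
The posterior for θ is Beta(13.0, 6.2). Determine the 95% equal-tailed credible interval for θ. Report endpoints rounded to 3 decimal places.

[0.459, 0.861]

Posterior: Beta(13.0, 6.2).
Equal-tailed 95% interval: the 0.025 and 0.975 quantiles of Beta(13.0, 6.2).
Posterior mean ≈ 0.677, SD ≈ 0.104; a Normal approximation gives roughly [0.473, 0.881].
Exact: F⁻¹(0.025) = 0.459; F⁻¹(0.975) = 0.861.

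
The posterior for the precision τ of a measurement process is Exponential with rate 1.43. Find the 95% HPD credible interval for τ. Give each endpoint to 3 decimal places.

The exponential density is strictly decreasing on [0, ∞), so the HPD interval is anchored at 0: [0, q] with P(τ ≤ q) = 0.95.
q = −ln(1 − 0.95) / 1.43 = 2.9957 / 1.43 = 2.095.

[0.000, 2.095]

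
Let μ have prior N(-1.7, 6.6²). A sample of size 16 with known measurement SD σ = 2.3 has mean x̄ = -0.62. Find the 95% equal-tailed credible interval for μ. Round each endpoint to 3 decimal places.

[-1.751, 0.495]

Posterior precision = 1/6.6² + 16/2.3² = 0.0230 + 3.0246 = 3.0475, so posterior SD = 0.5728.
Posterior mean = (-1.7/6.6² + 16·-0.62/2.3²) / 3.0475 = -0.6281.
Interval: -0.6281 ± 1.960 × 0.5728 → [-1.751, 0.495].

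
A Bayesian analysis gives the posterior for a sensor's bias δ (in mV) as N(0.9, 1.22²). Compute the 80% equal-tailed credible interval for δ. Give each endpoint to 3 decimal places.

[-0.663, 2.463]

The posterior is symmetric, so the 80% equal-tailed interval is δ = 0.9 ± z·1.22 with z = 1.282.
Half-width: 1.282 × 1.22 = 1.563.
0.9 − 1.563 = -0.663; 0.9 + 1.563 = 2.463.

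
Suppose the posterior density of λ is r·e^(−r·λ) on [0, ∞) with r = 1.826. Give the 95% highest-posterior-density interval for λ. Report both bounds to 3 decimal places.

The exponential density is strictly decreasing on [0, ∞), so the HPD interval is anchored at 0: [0, q] with P(λ ≤ q) = 0.95.
q = −ln(1 − 0.95) / 1.826 = 2.9957 / 1.826 = 1.641.

[0.000, 1.641]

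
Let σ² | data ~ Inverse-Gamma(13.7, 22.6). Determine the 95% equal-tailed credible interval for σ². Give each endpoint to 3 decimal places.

Inverse-Gamma(13.7, 22.6) quantiles: F⁻¹(0.025) and F⁻¹(0.975).
Equivalently, 1/σ² ~ Gamma(13.7, rate = 22.6); invert its 0.975 and 0.025 quantiles.
Posterior mean ≈ 1.780, SD ≈ 0.520; a Normal approximation gives roughly [0.760, 2.799].
Exact: lower = 1.034; upper = 3.040.

[1.034, 3.040]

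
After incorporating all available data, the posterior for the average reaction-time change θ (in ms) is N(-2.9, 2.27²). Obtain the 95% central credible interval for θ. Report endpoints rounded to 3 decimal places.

[-7.349, 1.549]

The posterior is symmetric, so the 95% equal-tailed interval is θ = -2.9 ± z·2.27 with z = 1.960.
Half-width: 1.960 × 2.27 = 4.449.
-2.9 − 4.449 = -7.349; -2.9 + 4.449 = 1.549.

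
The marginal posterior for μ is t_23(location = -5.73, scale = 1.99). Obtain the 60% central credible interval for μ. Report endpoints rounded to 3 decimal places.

[-7.436, -4.024]

The t_23 distribution is symmetric; the 60% interval is -5.73 ± t·1.99 with t_{0.8,23} = 0.858.
Half-width: 0.858 × 1.99 = 1.706.
-5.73 − 1.706 = -7.436; -5.73 + 1.706 = -4.024.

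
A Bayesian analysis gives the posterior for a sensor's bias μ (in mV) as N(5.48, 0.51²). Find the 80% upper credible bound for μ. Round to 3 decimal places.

Need U with P(μ ≤ U) = 0.80: U = 5.48 + z_{0.2}·0.51.
z = 0.842; U = 5.48 + 0.842 × 0.51 = 5.909.

5.909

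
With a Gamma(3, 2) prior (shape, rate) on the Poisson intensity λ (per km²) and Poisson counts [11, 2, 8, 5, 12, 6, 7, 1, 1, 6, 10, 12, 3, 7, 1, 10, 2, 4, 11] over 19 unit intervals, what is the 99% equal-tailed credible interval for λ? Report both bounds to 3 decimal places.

Posterior: Gamma(3+119, 2+19) = Gamma(122, 21) (shape, rate).
Equal-tailed 99% interval: Gamma(122, 21) quantiles at 0.005 and 0.995.
Posterior mean ≈ 5.810, SD ≈ 0.526; a Normal approximation gives roughly [4.455, 7.164].
Exact: lower = 4.544; upper = 7.254.

[4.544, 7.254]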